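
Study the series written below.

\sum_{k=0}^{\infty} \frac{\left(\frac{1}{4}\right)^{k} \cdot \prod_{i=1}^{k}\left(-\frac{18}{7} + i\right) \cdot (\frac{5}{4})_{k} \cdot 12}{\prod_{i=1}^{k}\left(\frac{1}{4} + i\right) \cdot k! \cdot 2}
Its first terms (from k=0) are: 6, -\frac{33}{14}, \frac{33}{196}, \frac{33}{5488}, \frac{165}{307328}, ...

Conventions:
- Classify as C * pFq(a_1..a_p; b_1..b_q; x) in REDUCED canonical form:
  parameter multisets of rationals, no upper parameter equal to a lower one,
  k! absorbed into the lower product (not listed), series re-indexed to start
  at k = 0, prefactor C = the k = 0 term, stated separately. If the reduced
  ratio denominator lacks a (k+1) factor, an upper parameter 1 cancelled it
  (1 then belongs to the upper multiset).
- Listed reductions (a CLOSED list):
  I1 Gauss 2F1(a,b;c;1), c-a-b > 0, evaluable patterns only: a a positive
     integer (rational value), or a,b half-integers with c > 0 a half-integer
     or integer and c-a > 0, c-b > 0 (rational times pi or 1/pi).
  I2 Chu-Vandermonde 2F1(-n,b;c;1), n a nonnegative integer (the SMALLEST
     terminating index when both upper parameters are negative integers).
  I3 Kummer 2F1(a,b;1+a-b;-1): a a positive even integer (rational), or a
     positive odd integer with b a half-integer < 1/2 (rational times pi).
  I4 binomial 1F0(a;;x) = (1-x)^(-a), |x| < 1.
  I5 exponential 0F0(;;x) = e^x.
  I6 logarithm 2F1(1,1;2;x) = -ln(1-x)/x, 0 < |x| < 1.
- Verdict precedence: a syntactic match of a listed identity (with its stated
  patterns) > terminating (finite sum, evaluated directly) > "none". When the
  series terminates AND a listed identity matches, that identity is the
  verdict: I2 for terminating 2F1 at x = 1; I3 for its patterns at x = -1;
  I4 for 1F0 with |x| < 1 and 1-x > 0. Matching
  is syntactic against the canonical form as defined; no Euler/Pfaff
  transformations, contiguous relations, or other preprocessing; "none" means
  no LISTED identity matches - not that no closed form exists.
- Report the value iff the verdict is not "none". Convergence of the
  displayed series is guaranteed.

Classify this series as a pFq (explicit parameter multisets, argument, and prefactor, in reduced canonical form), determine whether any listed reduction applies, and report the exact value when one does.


Reduced: x = \frac{1}{4}, 1F0, upper = {-\frac{11}{7}}, lower = {-}, C = 6. Verdict: the I4 binomial reduction matches (the 1F0 binomial series: exponent 11/7, x = \frac{1}{4}). Hence: 6 \cdot \left(\frac{3}{4}\right)^{\frac{11}{7}}.

The tell: from the first term 6: the parameter 5/4 appears in both the upper and lower lists and cancels.
Ratio: r(k) = \frac{1}{4} * (k-\frac{11}{7}) / [(k+1)] - rational; roots negated = parameters, x = \frac{1}{4}, C = 6.


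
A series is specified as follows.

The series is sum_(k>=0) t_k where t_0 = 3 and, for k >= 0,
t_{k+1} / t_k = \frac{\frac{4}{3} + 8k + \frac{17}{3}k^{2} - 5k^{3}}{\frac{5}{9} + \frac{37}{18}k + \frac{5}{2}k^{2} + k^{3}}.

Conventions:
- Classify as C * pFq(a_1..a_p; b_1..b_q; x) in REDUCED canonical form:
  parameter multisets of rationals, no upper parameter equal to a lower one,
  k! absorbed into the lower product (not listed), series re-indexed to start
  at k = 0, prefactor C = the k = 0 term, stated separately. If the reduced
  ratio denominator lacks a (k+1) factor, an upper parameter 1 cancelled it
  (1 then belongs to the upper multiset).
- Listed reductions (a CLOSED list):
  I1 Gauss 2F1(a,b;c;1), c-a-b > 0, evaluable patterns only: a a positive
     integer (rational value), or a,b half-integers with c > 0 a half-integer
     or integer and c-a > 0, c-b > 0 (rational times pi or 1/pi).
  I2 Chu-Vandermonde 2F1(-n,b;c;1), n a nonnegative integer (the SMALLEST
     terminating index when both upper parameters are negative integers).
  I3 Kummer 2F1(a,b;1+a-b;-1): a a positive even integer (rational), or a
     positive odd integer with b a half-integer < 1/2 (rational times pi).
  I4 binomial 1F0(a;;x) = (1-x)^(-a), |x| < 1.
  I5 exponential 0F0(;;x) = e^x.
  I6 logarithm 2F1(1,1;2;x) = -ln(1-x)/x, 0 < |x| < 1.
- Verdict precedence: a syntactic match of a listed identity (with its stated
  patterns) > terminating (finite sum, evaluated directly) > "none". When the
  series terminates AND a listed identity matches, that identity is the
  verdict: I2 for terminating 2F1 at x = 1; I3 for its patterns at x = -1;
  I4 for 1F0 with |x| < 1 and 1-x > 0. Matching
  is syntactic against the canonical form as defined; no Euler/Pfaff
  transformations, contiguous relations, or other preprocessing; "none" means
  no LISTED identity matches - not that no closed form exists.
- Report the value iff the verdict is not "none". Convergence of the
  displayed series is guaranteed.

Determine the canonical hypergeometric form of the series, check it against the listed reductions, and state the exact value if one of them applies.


Reduced: x = -5, 2F1, upper = {-2, \frac{1}{5}}, lower = {\frac{5}{6}}, C = 3. Verdict: terminating at k = 2: the factor (-2)_k kills every later term; summing the 3 survivors is exact. Sum: \frac{1209}{55}.

First insight: with t_0 = 3, cancel k + 2/3 from the displayed ratio first; then prefactor 3.
Term ratio: r(k) = -5 * (k-2) (k+\frac{1}{5}) / [(k+\frac{5}{6}) (k+1)] - rational in k, leading ratio -5; with t_0 = 3, classification follows.


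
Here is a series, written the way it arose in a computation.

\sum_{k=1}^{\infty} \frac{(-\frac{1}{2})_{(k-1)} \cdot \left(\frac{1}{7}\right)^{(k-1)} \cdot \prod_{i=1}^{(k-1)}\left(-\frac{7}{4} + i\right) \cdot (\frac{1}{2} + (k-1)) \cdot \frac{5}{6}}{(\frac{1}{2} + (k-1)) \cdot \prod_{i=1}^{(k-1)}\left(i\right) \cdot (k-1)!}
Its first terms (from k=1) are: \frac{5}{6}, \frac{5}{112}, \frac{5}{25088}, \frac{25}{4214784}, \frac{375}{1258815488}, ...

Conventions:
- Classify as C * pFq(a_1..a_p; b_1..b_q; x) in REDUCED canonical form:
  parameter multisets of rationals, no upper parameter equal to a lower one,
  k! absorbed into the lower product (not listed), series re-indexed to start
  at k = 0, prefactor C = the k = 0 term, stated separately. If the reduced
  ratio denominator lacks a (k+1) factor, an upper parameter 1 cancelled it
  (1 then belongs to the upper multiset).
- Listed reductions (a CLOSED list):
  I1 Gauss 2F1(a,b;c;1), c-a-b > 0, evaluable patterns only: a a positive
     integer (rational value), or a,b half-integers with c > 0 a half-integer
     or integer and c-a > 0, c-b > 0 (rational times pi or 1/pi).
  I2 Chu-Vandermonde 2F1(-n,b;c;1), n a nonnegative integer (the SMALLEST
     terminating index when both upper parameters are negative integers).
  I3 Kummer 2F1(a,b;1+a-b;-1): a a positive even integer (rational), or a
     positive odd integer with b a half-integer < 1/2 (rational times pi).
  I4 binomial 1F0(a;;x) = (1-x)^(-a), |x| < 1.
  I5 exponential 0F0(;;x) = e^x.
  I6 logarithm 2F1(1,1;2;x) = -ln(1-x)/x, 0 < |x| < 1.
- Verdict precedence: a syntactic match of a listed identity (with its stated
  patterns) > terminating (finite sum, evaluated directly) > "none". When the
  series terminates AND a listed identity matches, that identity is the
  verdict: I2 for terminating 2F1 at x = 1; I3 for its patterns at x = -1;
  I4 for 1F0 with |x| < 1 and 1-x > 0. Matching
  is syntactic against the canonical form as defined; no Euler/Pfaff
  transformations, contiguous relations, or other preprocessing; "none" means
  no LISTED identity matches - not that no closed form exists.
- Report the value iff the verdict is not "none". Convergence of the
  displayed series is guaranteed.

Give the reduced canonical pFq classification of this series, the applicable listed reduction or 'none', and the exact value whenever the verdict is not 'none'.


At argument \frac{1}{7}: a 2F1 with upper {-\frac{3}{4}, -\frac{1}{2}}, lower {1}, scaled by C = \frac{5}{6}. Verdict: none. A 2F1 with upper {-\frac{3}{4}, -\frac{1}{2}} fits none of I1-I6 at x = \frac{1}{7}; the sum runs forever.

The tell: x = \frac{1}{7} and the running product (C = 5/6, x = 1/7) telescopes to a rising factorial.
Adjacent-term ratio: r(k) = \frac{1}{7} * (k-\frac{3}{4}) (k-\frac{1}{2}) / [(k+1) (k+1)] - rational in k. x = \frac{1}{7}; t_0 = \frac{5}{6}; negate the roots.


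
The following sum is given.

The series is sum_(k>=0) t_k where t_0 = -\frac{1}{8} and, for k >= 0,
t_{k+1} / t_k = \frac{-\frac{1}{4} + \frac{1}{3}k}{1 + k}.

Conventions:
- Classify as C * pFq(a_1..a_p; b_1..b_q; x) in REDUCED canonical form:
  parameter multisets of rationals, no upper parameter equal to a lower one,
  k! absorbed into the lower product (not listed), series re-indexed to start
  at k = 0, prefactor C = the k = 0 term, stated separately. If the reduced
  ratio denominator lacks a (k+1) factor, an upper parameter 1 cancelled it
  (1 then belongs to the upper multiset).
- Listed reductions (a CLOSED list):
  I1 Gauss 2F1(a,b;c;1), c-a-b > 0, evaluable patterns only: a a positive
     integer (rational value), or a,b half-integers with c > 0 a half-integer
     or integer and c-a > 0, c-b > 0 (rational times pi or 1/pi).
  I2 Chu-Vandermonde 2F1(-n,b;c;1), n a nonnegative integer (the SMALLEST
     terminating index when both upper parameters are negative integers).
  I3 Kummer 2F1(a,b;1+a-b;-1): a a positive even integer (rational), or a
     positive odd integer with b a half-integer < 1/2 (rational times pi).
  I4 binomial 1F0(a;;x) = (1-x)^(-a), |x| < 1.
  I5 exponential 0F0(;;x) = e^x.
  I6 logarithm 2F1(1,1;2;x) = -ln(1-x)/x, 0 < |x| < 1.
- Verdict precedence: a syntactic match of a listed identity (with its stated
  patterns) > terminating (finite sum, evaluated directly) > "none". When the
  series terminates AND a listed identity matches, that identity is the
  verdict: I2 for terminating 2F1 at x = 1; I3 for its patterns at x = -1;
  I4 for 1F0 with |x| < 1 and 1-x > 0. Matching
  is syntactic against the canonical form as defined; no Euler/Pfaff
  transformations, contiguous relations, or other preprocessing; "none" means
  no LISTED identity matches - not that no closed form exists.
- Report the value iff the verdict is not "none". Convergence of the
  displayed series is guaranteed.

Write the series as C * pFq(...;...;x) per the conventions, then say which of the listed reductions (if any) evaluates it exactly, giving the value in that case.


This is -\frac{1}{8} * 1F0(-\frac{3}{4}; -; \frac{1}{3}) in reduced canonical form. Verdict: binomial (I4) applies (the 1F0 binomial series: exponent 3/4, x = \frac{1}{3}). Exact value: \left(-\frac{1}{8}\right) \cdot \left(\frac{2}{3}\right)^{\frac{3}{4}}.

First insight: t_0 = -\frac{1}{8} here, and factor the ratio over Q (prefactor -1/8): negated roots = parameters.
Ratio: r(k) = \frac{1}{3} * (k-\frac{3}{4}) / [(k+1)] - rational in k, leading ratio \frac{1}{3}; with t_0 = -\frac{1}{8}, classification follows.


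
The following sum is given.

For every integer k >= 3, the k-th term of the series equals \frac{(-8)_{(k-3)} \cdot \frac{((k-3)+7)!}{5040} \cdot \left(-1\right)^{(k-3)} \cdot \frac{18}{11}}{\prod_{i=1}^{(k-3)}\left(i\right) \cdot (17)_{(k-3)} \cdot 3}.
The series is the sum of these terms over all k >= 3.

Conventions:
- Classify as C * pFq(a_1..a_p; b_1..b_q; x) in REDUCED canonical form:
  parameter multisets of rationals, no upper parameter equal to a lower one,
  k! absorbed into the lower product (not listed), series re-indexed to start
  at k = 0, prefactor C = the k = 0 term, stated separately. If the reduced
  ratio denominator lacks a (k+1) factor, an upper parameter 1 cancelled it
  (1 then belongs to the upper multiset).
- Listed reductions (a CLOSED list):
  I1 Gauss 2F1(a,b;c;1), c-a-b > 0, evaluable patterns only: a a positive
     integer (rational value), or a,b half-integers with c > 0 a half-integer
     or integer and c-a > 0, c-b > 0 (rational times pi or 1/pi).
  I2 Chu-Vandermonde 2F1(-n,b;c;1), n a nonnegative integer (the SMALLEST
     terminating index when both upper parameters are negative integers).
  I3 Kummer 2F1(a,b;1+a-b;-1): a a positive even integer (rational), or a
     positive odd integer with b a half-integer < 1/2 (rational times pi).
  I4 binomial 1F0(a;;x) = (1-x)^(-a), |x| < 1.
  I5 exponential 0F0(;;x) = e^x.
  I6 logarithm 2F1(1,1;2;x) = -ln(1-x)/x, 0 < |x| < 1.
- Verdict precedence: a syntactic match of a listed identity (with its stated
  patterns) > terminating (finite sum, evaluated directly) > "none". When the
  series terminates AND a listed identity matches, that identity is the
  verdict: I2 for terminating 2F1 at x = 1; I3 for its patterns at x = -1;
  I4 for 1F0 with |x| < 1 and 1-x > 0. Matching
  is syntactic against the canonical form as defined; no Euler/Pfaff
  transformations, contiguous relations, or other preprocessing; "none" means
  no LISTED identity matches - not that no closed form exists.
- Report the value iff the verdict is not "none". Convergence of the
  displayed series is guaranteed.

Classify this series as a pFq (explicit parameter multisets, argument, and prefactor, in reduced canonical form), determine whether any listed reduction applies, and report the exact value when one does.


With C = \frac{6}{11}: the canonical form is 2F1(-8, 8; 17; -1). Verdict: Kummer's theorem (I3) fires (x = -1; c = 17 equals 1+a-b for upper {-8, 8}: listed pattern). Value: \frac{156}{11}.

First insight: t_0 being \frac{6}{11}, the product of the first k integers (C = 6/11, x = -1) is k!.
Term ratio: r(k) = -1 * (k-8) (k+8) / [(k+17) (k+1)] ; factor over Q: parameters, x = -1, and C = \frac{6}{11}.


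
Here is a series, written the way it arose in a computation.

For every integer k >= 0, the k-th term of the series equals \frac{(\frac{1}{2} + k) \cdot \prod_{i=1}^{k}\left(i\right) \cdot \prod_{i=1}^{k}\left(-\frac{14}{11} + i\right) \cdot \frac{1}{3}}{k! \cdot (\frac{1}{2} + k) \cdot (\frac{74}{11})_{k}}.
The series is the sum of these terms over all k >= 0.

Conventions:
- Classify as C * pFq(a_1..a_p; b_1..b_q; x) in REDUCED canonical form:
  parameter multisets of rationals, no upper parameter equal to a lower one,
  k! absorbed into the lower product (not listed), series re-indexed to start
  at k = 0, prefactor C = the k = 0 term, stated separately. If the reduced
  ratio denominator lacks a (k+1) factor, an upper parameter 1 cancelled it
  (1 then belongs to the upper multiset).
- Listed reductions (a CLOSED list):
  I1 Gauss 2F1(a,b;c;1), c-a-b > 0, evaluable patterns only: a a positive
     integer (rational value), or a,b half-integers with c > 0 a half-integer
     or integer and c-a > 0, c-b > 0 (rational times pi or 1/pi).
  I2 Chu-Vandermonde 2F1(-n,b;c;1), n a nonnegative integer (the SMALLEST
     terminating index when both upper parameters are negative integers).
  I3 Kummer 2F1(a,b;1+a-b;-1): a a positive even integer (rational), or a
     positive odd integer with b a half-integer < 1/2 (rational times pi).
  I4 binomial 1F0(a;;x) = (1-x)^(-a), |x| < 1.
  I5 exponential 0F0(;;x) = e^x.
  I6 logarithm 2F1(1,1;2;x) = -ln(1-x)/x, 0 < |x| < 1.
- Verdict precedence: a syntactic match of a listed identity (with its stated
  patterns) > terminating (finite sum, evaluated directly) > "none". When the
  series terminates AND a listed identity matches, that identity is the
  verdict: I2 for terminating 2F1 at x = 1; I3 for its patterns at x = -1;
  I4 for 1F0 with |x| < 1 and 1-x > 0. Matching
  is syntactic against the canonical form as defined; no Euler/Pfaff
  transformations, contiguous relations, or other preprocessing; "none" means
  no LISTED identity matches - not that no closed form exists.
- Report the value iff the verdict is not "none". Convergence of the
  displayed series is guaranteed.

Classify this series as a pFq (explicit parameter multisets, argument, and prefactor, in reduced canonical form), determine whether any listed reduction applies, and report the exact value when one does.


Key step: with t_0 = \frac{1}{3}, the running product (prefactor 1/3) telescopes to a rising factorial.
Step ratio: r(k) = 1 * (k-\frac{3}{11}) (k+1) / [(k+\frac{74}{11}) (k+1)] - rational; roots negated = parameters, x = 1, C = \frac{1}{3}.

Canonical form: C = \frac{1}{3} times 2F1 with upper {-\frac{3}{11}, 1}, lower {\frac{74}{11}}, x = 1. Verdict: Gauss's theorem (I1) matches (x = 1: the Gamma ratio telescopes since c-a-b = 6 > 0 and a = 1 in Z>0). Sum: \frac{7}{22}.


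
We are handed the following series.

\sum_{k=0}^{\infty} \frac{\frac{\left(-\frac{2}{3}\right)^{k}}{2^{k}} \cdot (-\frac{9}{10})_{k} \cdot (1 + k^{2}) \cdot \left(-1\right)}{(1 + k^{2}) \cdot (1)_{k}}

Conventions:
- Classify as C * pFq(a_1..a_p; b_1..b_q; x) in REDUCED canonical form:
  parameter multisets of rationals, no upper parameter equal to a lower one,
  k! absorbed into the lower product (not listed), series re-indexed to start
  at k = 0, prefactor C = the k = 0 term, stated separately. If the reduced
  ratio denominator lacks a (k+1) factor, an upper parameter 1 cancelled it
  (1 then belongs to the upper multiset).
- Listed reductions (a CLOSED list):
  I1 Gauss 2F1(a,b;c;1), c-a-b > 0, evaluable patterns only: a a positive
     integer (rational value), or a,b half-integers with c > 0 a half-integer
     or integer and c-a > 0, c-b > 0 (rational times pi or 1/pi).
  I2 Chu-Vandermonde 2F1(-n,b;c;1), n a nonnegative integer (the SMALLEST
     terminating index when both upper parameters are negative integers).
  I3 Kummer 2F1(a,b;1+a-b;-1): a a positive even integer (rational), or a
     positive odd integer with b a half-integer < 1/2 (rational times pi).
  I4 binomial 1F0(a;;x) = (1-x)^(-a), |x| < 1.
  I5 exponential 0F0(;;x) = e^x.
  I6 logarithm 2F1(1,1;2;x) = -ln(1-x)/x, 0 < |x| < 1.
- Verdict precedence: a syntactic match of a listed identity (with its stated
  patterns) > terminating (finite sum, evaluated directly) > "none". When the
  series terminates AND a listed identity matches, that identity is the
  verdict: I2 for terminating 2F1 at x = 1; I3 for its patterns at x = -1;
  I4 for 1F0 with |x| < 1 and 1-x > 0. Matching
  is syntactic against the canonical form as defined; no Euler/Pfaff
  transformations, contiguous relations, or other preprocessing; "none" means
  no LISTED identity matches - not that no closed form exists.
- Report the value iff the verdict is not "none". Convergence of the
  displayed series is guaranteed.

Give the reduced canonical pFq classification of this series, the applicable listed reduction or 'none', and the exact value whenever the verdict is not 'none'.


With C = -1: the canonical form is 1F0(-\frac{9}{10}; -; -\frac{1}{3}). Verdict: the I4 binomial reduction matches (the 1F0 binomial series: exponent 9/10, x = -\frac{1}{3}). Exact value: \left(-1\right) \cdot \left(\frac{4}{3}\right)^{\frac{9}{10}}.

The tell: t_0 = -1 here, and the two k-th powers (prefactor -1) combine into one argument.
Step ratio: r(k) = -\frac{1}{3} * (k-\frac{9}{10}) / [(k+1)] ; factor over Q: parameters, x = -\frac{1}{3}, and C = -1.


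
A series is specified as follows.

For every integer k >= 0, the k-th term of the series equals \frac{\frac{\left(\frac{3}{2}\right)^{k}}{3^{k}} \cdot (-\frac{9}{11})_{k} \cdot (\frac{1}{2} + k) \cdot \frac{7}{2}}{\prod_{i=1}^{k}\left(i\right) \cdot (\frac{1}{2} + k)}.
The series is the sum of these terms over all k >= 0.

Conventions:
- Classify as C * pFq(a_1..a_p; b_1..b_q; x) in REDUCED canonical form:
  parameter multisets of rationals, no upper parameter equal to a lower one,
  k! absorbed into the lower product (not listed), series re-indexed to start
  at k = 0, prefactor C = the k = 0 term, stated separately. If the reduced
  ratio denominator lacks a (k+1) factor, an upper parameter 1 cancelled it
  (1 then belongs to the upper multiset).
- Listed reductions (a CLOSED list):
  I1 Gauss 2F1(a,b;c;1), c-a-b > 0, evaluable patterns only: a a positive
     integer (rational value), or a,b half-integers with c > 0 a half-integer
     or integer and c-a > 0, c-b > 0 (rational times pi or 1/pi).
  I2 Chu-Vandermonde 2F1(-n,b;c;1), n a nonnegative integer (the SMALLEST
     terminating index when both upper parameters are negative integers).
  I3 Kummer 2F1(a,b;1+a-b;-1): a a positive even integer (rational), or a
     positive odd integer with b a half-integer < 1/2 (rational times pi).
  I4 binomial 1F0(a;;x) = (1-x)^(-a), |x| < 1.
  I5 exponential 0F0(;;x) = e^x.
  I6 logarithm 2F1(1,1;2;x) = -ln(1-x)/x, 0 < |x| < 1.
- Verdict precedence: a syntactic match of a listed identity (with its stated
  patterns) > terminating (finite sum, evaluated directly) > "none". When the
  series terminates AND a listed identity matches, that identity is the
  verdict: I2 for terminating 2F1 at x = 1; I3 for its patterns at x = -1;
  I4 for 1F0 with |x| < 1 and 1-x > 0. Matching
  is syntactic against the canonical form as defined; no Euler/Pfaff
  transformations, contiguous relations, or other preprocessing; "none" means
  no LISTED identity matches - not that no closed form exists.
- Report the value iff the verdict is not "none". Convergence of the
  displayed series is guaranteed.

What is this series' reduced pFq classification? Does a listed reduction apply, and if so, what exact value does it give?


At argument \frac{1}{2}: a 1F0 with upper {-\frac{9}{11}}, lower {-}, scaled by C = \frac{7}{2}. Verdict: this is the I4 binomial reduction (the 1F0 binomial series: exponent 9/11, x = \frac{1}{2}). Sum: \frac{7}{2} \cdot \left(\frac{1}{2}\right)^{\frac{9}{11}}.

Structural cue: t_0 being \frac{7}{2}, the two k-th powers (C = 7/2, x = 1/2) combine into one argument.
Step ratio: r(k) = \frac{1}{2} * (k-\frac{9}{11}) / [(k+1)] ; factor over Q: parameters, x = \frac{1}{2}, and C = \frac{7}{2}.


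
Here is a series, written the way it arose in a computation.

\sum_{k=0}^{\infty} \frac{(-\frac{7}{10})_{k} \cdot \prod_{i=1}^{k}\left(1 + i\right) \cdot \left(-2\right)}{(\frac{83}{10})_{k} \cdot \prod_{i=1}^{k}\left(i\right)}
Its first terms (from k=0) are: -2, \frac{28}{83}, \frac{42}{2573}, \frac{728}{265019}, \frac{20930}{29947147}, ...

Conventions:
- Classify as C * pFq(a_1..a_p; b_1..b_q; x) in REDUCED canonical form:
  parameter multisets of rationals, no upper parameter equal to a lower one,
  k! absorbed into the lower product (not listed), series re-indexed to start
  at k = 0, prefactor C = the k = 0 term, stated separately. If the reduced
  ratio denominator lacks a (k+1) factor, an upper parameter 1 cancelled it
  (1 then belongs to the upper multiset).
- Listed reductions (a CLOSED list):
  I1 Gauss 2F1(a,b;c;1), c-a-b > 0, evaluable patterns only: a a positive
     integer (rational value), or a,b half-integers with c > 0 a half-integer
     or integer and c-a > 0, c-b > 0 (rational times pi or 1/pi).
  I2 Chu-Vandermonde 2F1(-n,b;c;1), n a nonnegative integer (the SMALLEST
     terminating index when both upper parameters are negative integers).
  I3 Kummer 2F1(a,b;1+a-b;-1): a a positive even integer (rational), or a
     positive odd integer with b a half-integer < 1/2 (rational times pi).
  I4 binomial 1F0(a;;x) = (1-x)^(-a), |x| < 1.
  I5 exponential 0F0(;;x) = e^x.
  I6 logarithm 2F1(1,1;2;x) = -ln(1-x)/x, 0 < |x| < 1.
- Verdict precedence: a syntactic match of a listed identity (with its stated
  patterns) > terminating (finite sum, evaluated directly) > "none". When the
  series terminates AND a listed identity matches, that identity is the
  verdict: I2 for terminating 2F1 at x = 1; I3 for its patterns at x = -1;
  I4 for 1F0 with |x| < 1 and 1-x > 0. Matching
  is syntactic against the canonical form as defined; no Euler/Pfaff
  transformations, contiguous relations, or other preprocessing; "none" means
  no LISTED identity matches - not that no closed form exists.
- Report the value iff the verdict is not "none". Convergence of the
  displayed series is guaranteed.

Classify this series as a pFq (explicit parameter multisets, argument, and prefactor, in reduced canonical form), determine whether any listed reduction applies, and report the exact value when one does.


Key step: x = 1 and the running product (C = -2, x = 1) telescopes to a rising factorial.
Ratio: r(k) = 1 * (k-\frac{7}{10}) (k+2) / [(k+\frac{83}{10}) (k+1)] - poly over poly, x = 1 from leading terms; C = -2 at k = 0.

x = 1 here; the reduced form reads 2F1, upper {-\frac{7}{10}, 2}, lower {\frac{83}{10}}, C = -2. Verdict (x = 1): Gauss's theorem (I1) applies (x = 1: the Gamma ratio telescopes since c-a-b = 7 > 0 and a = 2 in Z>0). Its exact value is -\frac{657}{400}.


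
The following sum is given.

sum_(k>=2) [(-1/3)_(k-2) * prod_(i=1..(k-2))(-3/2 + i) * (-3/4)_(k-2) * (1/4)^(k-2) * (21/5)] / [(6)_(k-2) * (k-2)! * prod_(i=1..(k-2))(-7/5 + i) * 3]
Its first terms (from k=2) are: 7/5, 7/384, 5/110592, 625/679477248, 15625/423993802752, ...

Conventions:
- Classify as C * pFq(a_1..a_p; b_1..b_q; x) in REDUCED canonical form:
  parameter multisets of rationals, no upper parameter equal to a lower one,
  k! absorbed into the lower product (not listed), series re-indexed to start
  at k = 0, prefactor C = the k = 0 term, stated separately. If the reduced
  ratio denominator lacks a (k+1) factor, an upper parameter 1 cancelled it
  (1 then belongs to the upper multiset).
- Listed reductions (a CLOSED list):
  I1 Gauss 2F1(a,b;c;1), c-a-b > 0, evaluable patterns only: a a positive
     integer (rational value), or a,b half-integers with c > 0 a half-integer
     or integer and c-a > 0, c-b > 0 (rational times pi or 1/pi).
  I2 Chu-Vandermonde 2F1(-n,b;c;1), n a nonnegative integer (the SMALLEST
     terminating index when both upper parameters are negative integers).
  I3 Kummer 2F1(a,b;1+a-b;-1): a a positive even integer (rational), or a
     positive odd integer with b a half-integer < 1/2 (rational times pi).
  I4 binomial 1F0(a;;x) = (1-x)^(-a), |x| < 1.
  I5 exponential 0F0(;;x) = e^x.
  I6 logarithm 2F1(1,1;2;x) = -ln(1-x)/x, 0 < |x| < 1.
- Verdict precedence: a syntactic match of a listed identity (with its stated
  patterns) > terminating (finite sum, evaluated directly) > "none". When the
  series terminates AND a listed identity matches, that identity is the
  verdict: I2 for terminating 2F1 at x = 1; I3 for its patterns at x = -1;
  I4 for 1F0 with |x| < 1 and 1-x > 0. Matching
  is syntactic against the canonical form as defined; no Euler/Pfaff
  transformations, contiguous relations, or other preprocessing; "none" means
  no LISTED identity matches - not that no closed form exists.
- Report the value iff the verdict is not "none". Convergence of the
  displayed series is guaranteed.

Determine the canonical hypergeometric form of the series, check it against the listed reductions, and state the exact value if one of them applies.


Key step: from the first term 7/5: the lower running product (C = 7/5, x = 1/4) is a rising factorial.
Step ratio: r(k) = (1/4) * (k-3/4) (k-1/2) (k-1/3) / [(k-2/5) (k+6) (k+1)] - poly over poly, x = (1/4) from leading terms; C = 7/5 at k = 0.

Classification (C = 7/5): 3F2 with upper {-3/4, -1/2, -1/3}, lower {-2/5, 6}, argument x = 1/4. Verdict: none. No listed pattern accepts 3F2(-3/4, -1/2, -1/3; -2/5, 6; 1/4).


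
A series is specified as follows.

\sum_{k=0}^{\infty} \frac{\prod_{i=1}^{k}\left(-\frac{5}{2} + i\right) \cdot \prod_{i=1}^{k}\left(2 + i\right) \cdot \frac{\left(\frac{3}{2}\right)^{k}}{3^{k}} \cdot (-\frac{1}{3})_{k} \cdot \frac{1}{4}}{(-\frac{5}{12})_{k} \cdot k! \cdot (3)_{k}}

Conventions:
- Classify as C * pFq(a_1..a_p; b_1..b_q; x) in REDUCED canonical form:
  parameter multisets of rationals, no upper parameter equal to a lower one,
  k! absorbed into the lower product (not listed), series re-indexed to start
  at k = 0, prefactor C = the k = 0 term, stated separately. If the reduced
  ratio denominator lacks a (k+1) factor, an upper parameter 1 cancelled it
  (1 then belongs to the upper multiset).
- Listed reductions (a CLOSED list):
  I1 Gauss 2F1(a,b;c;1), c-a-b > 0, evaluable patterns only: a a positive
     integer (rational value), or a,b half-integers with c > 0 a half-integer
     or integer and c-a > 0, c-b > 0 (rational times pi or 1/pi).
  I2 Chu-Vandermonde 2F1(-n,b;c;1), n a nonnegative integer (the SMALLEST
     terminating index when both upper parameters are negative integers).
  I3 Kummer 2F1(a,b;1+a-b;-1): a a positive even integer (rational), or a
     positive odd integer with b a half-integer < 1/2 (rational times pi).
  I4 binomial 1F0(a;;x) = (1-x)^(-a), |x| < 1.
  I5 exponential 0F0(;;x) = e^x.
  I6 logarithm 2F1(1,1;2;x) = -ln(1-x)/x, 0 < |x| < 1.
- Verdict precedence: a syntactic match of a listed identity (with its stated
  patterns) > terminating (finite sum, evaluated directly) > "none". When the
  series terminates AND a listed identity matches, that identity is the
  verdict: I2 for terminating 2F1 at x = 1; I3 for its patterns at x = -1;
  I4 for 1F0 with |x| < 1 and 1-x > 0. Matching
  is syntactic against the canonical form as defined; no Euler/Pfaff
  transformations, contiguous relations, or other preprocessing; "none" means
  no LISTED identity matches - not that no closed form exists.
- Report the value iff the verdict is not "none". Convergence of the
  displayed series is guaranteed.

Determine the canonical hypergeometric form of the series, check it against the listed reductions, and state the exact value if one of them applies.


Key observation: x = \frac{1}{2} and the running product (prefactor 1/4) telescopes to a rising factorial.
Step ratio: r(k) = \frac{1}{2} * (k-\frac{3}{2}) (k-\frac{1}{3}) / [(k-\frac{5}{12}) (k+1)] - poly over poly, x = \frac{1}{2} from leading terms; C = \frac{1}{4} at k = 0.

Classification (C = \frac{1}{4}): 2F1 with upper {-\frac{3}{2}, -\frac{1}{3}}, lower {-\frac{5}{12}}, argument x = \frac{1}{2}. Verdict: none. A 2F1 with upper {-\frac{3}{2}, -\frac{1}{3}} fits none of I1-I6 at x = \frac{1}{2}; the sum runs forever.


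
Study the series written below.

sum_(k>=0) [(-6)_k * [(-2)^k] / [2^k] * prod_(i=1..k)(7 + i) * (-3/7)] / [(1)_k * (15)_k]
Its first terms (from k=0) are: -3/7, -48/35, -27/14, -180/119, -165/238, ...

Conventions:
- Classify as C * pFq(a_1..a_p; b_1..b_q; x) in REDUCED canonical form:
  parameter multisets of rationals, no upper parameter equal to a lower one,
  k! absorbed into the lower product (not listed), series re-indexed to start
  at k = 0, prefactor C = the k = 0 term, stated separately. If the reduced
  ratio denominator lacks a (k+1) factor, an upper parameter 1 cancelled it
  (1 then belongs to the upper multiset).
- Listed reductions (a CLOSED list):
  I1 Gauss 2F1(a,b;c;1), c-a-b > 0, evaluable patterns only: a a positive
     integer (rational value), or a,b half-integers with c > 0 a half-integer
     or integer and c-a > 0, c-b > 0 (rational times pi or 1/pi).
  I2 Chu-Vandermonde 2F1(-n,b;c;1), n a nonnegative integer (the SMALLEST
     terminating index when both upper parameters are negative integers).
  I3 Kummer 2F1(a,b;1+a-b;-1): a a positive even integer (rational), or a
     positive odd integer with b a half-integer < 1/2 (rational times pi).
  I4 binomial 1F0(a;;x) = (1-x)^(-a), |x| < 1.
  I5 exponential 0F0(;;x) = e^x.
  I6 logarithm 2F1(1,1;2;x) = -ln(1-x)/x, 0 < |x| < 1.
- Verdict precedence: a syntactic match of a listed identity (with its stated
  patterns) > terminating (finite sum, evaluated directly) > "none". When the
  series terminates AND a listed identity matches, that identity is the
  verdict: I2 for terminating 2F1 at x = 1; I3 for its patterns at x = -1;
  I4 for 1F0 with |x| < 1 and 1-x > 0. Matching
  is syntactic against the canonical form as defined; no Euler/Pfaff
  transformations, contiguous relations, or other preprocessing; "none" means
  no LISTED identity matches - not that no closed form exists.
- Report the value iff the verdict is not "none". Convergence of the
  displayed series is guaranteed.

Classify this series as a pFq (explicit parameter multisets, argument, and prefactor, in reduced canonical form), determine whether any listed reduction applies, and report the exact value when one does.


This is -3/7 * 2F1(-6, 8; 15; -1) in reduced canonical form. Verdict: Kummer (I3) applies (x = -1; c = 15 equals 1+a-b for upper {-6, 8}: listed pattern). Sum: -429/70.

Structural cue: x = (-1) and (1)_k (C = -3/7, x = -1) is k! itself.
Step ratio: r(k) = (-1) * (k-6) (k+8) / [(k+15) (k+1)] - rational in k. x = (-1); t_0 = -3/7; negate the roots.


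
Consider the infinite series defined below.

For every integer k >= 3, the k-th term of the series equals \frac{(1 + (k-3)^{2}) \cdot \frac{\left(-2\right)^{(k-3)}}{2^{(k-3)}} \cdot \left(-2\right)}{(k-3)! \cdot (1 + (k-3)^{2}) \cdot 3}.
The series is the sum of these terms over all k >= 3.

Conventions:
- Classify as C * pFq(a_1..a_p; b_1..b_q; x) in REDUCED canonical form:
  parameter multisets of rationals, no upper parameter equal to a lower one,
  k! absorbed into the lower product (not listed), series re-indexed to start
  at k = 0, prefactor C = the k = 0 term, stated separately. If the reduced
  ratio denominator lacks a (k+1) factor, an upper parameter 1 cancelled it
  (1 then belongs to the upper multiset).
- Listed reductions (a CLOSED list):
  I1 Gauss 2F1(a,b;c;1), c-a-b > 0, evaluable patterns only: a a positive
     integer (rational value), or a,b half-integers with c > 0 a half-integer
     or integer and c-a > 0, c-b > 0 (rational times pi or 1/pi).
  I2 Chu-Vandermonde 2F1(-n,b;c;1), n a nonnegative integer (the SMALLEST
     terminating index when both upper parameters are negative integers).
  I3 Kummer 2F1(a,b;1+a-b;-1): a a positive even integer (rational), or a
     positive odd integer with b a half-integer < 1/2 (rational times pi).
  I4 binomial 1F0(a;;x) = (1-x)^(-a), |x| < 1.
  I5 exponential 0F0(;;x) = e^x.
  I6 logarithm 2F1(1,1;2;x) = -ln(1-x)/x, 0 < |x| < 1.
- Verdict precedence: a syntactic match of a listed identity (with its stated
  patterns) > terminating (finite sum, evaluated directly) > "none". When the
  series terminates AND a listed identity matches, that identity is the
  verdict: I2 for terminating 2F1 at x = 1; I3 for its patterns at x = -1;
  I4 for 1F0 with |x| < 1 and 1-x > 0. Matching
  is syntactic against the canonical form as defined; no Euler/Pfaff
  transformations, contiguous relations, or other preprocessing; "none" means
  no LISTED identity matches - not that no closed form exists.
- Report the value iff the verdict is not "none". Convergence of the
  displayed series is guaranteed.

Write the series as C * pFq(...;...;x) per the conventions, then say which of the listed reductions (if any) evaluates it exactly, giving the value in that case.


Reduced: x = -1, 0F0, upper = {-}, lower = {-}, C = -\frac{2}{3}. Verdict: the I5 exponential reduction matches (the 0F0 exponential series at x = -1). Its exact value is \left(-\frac{2}{3}\right) \cdot e^{-1}.

Key step: with t_0 = -\frac{2}{3}, k^2 + 1 divides numerator and denominator alike; C = -2/3, x = -1 after cancelling.
Consecutive-term ratio: r(k) = -1 * 1 / [(k+1)] - poly over poly, x = -1 from leading terms; C = -\frac{2}{3} at k = 0.


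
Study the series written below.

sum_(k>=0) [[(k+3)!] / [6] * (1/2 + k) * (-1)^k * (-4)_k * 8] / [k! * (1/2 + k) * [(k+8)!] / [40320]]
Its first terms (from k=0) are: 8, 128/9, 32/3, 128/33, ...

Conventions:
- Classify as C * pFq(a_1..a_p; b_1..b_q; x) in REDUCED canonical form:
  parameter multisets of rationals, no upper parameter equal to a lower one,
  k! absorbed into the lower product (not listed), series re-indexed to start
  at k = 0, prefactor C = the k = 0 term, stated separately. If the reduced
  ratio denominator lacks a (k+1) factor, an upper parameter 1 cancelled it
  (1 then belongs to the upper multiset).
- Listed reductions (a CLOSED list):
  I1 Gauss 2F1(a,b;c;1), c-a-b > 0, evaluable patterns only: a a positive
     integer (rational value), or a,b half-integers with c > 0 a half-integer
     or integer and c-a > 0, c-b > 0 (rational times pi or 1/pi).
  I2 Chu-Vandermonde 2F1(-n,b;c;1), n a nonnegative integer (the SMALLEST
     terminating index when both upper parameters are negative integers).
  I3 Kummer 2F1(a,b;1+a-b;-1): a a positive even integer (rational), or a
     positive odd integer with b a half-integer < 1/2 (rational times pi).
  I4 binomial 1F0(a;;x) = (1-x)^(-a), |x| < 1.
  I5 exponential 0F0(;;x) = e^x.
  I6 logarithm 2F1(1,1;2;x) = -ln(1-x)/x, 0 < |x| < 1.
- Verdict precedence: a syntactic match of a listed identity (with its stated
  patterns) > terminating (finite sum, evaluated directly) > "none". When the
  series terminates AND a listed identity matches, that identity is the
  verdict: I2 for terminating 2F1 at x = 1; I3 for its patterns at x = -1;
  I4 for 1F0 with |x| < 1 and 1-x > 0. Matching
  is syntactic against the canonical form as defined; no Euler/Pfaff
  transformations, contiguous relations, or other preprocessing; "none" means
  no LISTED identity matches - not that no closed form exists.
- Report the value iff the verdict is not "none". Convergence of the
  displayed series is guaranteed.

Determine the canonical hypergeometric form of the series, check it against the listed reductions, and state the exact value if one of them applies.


The series (x = -1) is 2F1: upper {-4, 4}, lower {9}, prefactor 8. Verdict (x = -1): Kummer (I3) applies (x = -1; c = 9 equals 1+a-b for upper {-4, 4}: listed pattern). Value: 112/3.

The tell: t_0 = 8 here, and the denominator's factorial ratio (C = 8) is a lower Pochhammer.
Consecutive-term ratio: r(k) = (-1) * (k-4) (k+4) / [(k+9) (k+1)] - rational in k. x = (-1); t_0 = 8; negate the roots.


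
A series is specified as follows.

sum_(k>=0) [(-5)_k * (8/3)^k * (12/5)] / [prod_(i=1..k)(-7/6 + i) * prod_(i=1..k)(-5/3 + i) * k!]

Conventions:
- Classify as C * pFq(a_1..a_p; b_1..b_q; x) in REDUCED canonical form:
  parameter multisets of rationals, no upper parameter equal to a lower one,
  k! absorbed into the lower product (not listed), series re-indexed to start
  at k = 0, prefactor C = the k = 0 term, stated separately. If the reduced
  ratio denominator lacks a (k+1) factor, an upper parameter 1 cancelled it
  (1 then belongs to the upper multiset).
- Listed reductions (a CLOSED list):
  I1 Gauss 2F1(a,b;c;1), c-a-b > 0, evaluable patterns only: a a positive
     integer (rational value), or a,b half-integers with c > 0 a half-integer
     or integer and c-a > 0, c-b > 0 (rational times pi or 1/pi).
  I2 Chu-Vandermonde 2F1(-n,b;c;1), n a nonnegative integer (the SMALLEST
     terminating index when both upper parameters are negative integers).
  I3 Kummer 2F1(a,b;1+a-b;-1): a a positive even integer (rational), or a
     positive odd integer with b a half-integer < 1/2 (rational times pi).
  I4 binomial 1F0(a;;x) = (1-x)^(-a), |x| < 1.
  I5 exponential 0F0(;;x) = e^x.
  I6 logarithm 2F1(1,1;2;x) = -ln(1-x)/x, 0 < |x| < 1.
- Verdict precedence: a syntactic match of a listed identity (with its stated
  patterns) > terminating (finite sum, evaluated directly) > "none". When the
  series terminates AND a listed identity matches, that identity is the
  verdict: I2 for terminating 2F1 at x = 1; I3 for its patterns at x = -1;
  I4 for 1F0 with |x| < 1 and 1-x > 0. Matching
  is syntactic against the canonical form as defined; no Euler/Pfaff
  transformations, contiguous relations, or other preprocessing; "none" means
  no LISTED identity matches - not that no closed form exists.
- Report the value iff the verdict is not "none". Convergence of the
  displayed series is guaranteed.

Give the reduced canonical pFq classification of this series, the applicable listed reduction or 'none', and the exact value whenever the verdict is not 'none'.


Canonical form: C = 12/5 times 1F2 with upper {-5}, lower {-2/3, -1/6}, x = 8/3. Verdict: terminating (-5 upstairs). 6 nonzero terms in all; added directly. Sum: 1420771524/3763375.

Key observation: from the first term 12/5: the lower running product (C = 12/5, x = 8/3) is a rising factorial.
Adjacent-term ratio: r(k) = (8/3) * (k-5) / [(k-2/3) (k-1/6) (k+1)] - rational; roots negated = parameters, x = (8/3), C = 12/5.


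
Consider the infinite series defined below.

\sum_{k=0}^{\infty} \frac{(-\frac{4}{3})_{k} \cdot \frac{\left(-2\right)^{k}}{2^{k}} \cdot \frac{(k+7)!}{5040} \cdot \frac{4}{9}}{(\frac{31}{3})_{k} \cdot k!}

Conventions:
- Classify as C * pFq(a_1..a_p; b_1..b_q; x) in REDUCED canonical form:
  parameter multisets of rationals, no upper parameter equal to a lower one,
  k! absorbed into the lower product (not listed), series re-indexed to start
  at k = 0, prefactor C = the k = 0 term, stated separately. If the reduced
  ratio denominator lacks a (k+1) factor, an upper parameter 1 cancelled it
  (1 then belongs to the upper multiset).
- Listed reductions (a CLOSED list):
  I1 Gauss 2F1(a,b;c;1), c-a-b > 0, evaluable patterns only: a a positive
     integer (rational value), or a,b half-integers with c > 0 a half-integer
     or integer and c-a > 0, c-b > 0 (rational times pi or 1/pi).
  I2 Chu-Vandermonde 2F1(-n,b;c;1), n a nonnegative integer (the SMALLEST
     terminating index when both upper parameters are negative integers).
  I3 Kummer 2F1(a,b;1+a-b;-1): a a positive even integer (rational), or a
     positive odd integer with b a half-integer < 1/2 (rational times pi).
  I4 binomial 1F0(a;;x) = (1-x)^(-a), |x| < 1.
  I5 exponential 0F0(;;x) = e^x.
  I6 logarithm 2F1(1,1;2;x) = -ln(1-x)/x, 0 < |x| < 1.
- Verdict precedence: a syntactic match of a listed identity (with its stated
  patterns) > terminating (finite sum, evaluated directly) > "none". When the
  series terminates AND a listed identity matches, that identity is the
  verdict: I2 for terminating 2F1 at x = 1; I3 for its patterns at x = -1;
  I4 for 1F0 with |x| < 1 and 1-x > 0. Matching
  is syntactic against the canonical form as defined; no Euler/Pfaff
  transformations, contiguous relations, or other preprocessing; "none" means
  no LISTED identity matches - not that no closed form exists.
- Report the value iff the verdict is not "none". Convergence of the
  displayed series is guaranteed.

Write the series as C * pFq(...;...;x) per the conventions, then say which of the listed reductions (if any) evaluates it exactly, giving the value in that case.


Classification (C = \frac{4}{9}): 2F1 with upper {-\frac{4}{3}, 8}, lower {\frac{31}{3}}, argument x = -1. Verdict (x = -1): the Kummer evaluation I3 applies (x = -1; c = \frac{31}{3} equals 1+a-b for upper {-\frac{4}{3}, 8}: listed pattern). Sum: \frac{2090}{2187}.

Key observation: from the first term \frac{4}{9}: the two k-th powers (C = 4/9) combine into one argument.
Consecutive-term ratio: r(k) = -1 * (k-\frac{4}{3}) (k+8) / [(k+\frac{31}{3}) (k+1)] - rational in k, leading ratio -1; with t_0 = \frac{4}{9}, classification follows.
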